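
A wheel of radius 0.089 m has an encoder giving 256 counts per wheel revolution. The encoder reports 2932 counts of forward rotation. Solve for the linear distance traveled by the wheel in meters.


revs = 2932/256 = 11.453125
d = revs * 2*pi*r = 11.453125 * 2*pi*0.089 = 6.4046

6.4046 m


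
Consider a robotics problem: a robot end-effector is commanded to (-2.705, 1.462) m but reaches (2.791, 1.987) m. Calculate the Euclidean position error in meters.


dx = 2.791 - (-2.705) = 5.4960, dy = 1.987 - (1.462) = 0.5250
err = sqrt(30.206016 + 0.275625) = 5.5210

5.5210 m


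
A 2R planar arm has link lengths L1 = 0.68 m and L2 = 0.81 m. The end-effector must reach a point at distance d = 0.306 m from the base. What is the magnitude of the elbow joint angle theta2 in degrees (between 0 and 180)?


cos(th2) = (d^2 - L1^2 - L2^2)/(2*L1*L2) = (0.306^2 - 0.68^2 - 0.81^2)/(2*0.68*0.81) = -0.93034132
th2 = acos(-0.93034132) = 158.4881 deg

158.4881 degrees


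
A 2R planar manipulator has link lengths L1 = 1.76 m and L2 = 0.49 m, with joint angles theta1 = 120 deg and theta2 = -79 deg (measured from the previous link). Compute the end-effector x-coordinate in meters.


x = L1*cos(th1) + L2*cos(th1+th2) = 1.76*cos(120 deg) + 0.49*cos(41 deg) = -0.5102

-0.5102 m


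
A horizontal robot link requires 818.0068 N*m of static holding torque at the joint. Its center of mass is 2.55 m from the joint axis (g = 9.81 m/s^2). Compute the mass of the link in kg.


m = tau / (g*L) = 818.0068 / (9.81 * 2.55) = 32.7000

32.7000 kg


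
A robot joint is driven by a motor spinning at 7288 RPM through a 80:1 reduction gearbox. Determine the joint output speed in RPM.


omega_joint = omega_motor / N = 7288 / 80 = 91.1000

91.1000 RPM


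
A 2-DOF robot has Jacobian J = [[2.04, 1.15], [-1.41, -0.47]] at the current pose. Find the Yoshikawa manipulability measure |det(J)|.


det(J) = 2.04*-0.47 - (1.15)*(-1.41) = 0.6627
|det(J)| = 0.6627

0.6627


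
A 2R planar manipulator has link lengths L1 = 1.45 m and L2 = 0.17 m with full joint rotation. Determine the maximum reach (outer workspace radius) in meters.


r_max = L1 + L2 = 1.45 + 0.17 = 1.6200

1.6200 m


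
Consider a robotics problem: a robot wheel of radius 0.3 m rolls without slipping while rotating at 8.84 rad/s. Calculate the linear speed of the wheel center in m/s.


v = omega * r = 8.84 * 0.3 = 2.6520

2.6520 m/s


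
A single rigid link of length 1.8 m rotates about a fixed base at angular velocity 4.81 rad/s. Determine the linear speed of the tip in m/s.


v = L*omega = 1.8 * 4.81 = 8.6580

8.6580 m/s


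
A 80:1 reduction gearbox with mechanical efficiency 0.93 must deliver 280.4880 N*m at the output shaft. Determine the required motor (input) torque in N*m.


tau_in = tau_out / (N * eta) = 280.4880 / (80 * 0.93) = 3.7700

3.7700 N*m


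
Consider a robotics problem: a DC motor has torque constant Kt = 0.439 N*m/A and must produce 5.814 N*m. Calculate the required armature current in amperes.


I = tau / Kt = 5.814/0.439 = 13.2437

13.2437 A


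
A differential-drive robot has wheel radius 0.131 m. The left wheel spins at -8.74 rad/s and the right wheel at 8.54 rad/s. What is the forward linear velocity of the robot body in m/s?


v = r*(wR + wL)/2 = 0.131*(8.54 + -8.74)/2 = -0.0131

-0.0131 m/s


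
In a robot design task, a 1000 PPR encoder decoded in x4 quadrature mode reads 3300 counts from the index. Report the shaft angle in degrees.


angle = counts * 360 / (PPR*4) = 3300 * 360 / 4000 = 297.0000

297.0000 degrees


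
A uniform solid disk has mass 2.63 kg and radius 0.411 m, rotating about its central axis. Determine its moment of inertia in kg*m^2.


I = (1/2)*m*R^2 = 0.5*2.63*0.411^2 = 0.2221

0.2221 kg*m^2


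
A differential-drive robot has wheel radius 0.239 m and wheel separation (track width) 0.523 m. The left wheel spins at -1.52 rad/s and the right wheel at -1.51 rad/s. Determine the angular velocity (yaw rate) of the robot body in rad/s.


omega = r*(wR - wL)/L = 0.239*(-1.51 - (-1.52))/0.523 = 0.0046

0.0046 rad/s


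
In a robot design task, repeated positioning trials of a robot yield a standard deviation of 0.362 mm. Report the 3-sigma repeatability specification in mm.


repeatability = 3*sigma = 3*0.362 = 1.0860

1.0860 mm


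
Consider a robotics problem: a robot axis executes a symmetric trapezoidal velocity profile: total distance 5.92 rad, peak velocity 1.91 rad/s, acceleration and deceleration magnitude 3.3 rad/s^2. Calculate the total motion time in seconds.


t_acc = v/a = 1.91/3.3 = 0.578788 s
d_acc = v^2/(2a) = 0.552742 rad (each ramp)
d_cruise = 5.92 - 2*0.552742 = 4.814516 rad
t_cruise = 4.814516/1.91 = 2.520689 s
t_total = 2*0.578788 + 2.520689 = 3.6783

3.6783 s


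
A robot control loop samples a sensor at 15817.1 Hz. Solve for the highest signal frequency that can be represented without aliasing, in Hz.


f_max = f_s/2 = 15817.1/2 = 7908.5500

7908.5500 Hz


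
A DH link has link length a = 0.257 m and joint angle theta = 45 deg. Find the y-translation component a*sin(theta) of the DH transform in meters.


a*sin(theta) = 0.257*sin(45 deg) = 0.1817

0.1817 m


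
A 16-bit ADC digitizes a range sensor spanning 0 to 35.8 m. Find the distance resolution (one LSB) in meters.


res = range / 2^n = 35.8/2^16 = 35.8/65536 = 5.4626e-04

5.4626e-04 m


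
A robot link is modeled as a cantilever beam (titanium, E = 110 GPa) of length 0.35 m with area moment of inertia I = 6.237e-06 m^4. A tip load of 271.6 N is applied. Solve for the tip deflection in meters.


delta = F*L^3/(3*E*I) = 271.6*0.35^3/(3*1.100e+11*6.237e-06)
      = 11.64485/2058210 = 5.6578e-06

5.6578e-06 m


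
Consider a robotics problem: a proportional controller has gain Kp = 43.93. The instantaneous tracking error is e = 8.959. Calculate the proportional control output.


u_P = Kp * e = 43.93 * 8.959 = 393.5689

393.5689


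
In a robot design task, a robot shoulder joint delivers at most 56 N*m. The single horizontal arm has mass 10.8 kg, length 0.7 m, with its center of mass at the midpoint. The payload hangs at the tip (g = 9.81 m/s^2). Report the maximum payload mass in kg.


tau_arm = m_arm*g*(L/2) = 10.8*9.81*0.7/2 = 37.0818 N*m
tau_payload = tau_max - tau_arm = 56 - 37.0818 = 18.9182
m_payload = tau_payload / (g*L) = 18.9182 / (9.81*0.7) = 2.7549

2.7549 kg


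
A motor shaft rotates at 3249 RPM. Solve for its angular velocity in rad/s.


omega = 3249 * 2*pi/60 = 340.2345

340.2345 rad/s


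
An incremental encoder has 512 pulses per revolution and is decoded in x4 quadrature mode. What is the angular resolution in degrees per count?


resolution = 360 / (PPR * 4) = 360 / 2048 = 0.1758

0.1758 degrees


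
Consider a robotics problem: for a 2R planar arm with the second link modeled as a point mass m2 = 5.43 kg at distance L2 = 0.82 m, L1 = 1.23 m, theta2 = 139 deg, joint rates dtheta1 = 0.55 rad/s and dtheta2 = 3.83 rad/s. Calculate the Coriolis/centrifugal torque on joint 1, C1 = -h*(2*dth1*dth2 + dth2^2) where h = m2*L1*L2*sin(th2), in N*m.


h = m2*L1*L2*sin(th2) = 5.43*1.23*0.82*sin(139 deg) = 3.593037
C1 = -h*(2*0.55*3.83 + 3.83^2) = -3.593037*18.8819 = -67.8434

-67.8434 N*m


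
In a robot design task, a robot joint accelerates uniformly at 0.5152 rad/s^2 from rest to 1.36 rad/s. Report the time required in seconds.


t = delta_omega / alpha = 1.36 / 0.5152 = 2.6398

2.6398 s


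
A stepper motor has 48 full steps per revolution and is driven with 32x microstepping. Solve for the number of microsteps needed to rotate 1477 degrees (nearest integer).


step_size = 360/(48*32) = 360/1536 = 0.234375 deg
n = 1477/(360/1536) = 1477*1536/360 = 6301.8667 -> 6302

6302 steps


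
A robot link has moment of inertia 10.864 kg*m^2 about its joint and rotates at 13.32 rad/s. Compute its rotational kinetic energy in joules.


KE = (1/2)*I*omega^2 = 0.5*10.864*13.32^2 = 963.7585

963.7585 J


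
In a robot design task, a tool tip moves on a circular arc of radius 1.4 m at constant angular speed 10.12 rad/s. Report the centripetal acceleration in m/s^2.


a_c = omega^2 * r = 10.12^2 * 1.4 = 143.3802

143.3802 m/s^2


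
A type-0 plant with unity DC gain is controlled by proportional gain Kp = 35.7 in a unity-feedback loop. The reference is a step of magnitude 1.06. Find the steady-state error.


e_ss = R/(1 + Kp) = 1.06/(1 + 35.7) = 1.06/36.7000 = 0.0289

0.0289


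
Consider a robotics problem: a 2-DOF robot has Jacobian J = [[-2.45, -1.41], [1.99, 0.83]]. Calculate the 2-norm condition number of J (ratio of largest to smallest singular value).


JJ^T eigenvalues: trace(JJ^T) = 12.6396, det(JJ^T) = det(J)^2 = 0.59660176
s_max^2 = (12.6396 + sqrt(157.37308112))/2 = 12.59222140
s_min^2 = (12.6396 - sqrt(157.37308112))/2 = 0.04737860
kappa = s_max/s_min = sqrt(12.59222140/0.04737860) = 16.3027

16.3027


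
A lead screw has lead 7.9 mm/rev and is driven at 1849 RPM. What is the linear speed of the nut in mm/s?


v = lead * (RPM/60) = 7.9*1849/60 = 243.4517

243.4517 mm/s


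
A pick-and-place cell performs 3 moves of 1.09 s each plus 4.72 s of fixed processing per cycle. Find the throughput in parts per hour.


T_cycle = 3*1.09 + 4.72 = 7.9900 s
rate = 3600/T = 450.5632

450.5632 parts/hour


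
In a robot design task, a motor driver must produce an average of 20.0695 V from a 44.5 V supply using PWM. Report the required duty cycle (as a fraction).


D = V_avg/V_supply = 20.0695/44.5 = 0.4510

0.4510


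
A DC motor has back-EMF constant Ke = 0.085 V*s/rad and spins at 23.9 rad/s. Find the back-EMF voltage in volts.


V_emf = Ke * omega = 0.085*23.9 = 2.0315

2.0315 V


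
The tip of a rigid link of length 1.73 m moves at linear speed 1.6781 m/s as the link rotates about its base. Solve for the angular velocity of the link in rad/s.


omega = v / L = 1.6781 / 1.73 = 0.9700

0.9700 rad/s


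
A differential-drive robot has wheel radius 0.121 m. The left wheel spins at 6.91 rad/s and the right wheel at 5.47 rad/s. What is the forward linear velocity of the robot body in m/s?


v = r*(wR + wL)/2 = 0.121*(5.47 + 6.91)/2 = 0.7490

0.7490 m/s


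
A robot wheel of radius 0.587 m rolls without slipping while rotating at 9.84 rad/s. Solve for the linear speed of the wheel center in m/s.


v = omega * r = 9.84 * 0.587 = 5.7761

5.7761 m/s


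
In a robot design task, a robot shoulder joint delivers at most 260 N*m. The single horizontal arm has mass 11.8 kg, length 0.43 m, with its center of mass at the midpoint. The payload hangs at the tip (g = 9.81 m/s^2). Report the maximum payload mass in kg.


tau_arm = m_arm*g*(L/2) = 11.8*9.81*0.43/2 = 24.8880 N*m
tau_payload = tau_max - tau_arm = 260 - 24.8880 = 235.1120
m_payload = tau_payload / (g*L) = 235.1120 / (9.81*0.43) = 55.7362

55.7362 kg


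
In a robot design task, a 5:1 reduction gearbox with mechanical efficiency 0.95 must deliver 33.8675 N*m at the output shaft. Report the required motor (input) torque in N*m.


tau_in = tau_out / (N * eta) = 33.8675 / (5 * 0.95) = 7.1300

7.1300 N*m


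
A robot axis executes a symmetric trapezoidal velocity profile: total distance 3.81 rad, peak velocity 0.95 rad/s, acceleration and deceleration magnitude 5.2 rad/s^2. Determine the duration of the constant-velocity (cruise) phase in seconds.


t_acc = v/a = 0.182692 s, d_acc = v^2/(2a) = 0.086779 rad each
d_cruise = 3.81 - 2*0.086779 = 3.636442 rad
t_cruise = d_cruise/v = 3.636442/0.95 = 3.8278

3.8278 s


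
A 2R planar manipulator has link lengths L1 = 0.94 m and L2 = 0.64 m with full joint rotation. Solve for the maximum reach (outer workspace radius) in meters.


r_max = L1 + L2 = 0.94 + 0.64 = 1.5800

1.5800 m


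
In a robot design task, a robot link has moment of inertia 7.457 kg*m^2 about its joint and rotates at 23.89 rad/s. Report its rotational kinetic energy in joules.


KE = (1/2)*I*omega^2 = 0.5*7.457*23.89^2 = 2127.9746

2127.9746 J


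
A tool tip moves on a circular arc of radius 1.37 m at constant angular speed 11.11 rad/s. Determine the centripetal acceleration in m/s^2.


a_c = omega^2 * r = 11.11^2 * 1.37 = 169.1020

169.1020 m/s^2


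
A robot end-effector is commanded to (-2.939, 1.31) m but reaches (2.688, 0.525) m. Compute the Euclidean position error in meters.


dx = 2.688 - (-2.939) = 5.6270, dy = 0.525 - (1.31) = -0.7850
err = sqrt(31.663129 + 0.616225) = 5.6815

5.6815 m


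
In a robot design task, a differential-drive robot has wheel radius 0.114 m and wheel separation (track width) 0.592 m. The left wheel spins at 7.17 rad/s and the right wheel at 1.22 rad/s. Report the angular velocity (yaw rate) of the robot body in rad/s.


omega = r*(wR - wL)/L = 0.114*(1.22 - (7.17))/0.592 = -1.1458

-1.1458 rad/s


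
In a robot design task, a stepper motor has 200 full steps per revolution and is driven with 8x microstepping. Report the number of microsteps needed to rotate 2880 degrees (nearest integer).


step_size = 360/(200*8) = 360/1600 = 0.225000 deg
n = 2880/(360/1600) = 2880*1600/360 = 12800

12800 steps


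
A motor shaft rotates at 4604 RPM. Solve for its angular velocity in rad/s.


omega = 4604 * 2*pi/60 = 482.1298

482.1298 rad/s


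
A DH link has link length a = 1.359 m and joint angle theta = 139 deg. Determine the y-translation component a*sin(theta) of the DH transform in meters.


a*sin(theta) = 1.359*sin(139 deg) = 0.8916

0.8916 m


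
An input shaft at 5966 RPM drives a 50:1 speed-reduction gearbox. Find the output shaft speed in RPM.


omega_out = omega_in / N = 5966 / 50 = 119.3200

119.3200 RPM


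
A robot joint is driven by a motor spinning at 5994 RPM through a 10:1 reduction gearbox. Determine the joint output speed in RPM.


omega_joint = omega_motor / N = 5994 / 10 = 599.4000

599.4000 RPM


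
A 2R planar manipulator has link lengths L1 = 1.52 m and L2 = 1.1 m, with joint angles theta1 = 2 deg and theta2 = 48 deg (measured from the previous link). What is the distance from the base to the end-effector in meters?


x = L1*cos(th1) + L2*cos(th1+th2) = 2.226140
y = L1*sin(th1) + L2*sin(th1+th2) = 0.895696
d = sqrt(x^2 + y^2) = sqrt(4.955699 + 0.802271) = 2.3996

2.3996 m


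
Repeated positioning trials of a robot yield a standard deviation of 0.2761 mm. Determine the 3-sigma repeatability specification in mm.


repeatability = 3*sigma = 3*0.2761 = 0.8283

0.8283 mm


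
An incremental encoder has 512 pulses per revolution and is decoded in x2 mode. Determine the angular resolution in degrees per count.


resolution = 360 / (PPR * 2) = 360 / 1024 = 0.3516

0.3516 degrees


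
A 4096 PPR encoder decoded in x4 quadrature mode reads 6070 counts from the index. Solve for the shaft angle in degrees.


angle = counts * 360 / (PPR*4) = 6070 * 360 / 16384 = 133.3740

133.3740 degrees


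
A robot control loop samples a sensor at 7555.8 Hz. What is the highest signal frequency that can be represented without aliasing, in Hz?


f_max = f_s/2 = 7555.8/2 = 3777.9000

3777.9000 Hz


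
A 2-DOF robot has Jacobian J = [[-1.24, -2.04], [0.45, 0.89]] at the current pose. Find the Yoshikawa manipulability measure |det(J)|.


det(J) = -1.24*0.89 - (-2.04)*(0.45) = -0.1856
|det(J)| = 0.1856

0.1856


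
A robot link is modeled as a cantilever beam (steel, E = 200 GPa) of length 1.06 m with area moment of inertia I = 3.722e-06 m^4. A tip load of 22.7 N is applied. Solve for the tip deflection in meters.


delta = F*L^3/(3*E*I) = 22.7*1.06^3/(3*2.000e+11*3.722e-06)
      = 27.0360632/2233200 = 1.2106e-05

1.2106e-05 m


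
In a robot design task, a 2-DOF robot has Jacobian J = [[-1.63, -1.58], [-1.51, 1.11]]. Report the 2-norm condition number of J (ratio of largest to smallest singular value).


JJ^T eigenvalues: trace(JJ^T) = 8.6655, det(JJ^T) = det(J)^2 = 17.59886401
s_max^2 = (8.6655 + sqrt(4.69543421))/2 = 5.41619753
s_min^2 = (8.6655 - sqrt(4.69543421))/2 = 3.24930247
kappa = s_max/s_min = sqrt(5.41619753/3.24930247) = 1.2911

1.2911


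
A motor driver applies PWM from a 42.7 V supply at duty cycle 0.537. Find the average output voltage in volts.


V_avg = V_supply * D = 42.7*0.537 = 22.9299

22.9299 V


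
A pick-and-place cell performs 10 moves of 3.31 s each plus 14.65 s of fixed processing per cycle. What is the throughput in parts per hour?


T_cycle = 10*3.31 + 14.65 = 47.7500 s
rate = 3600/T = 75.3927

75.3927 parts/hour


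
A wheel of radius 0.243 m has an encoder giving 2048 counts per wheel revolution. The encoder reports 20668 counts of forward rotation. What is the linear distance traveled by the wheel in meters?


revs = 20668/2048 = 10.091797
d = revs * 2*pi*r = 10.091797 * 2*pi*0.243 = 15.4083

15.4083 m


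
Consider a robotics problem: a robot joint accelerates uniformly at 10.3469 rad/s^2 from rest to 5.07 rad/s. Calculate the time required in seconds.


t = delta_omega / alpha = 5.07 / 10.3469 = 0.4900

0.4900 s


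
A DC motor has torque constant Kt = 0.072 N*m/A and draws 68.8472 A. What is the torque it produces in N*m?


tau = Kt * I = 0.072*68.8472 = 4.9570

4.9570 N*m


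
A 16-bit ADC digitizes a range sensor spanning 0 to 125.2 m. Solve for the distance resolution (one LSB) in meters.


res = range / 2^n = 125.2/2^16 = 125.2/65536 = 0.0019

0.0019 m


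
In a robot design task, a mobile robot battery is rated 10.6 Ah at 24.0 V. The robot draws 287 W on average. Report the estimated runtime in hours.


E = 10.6*24.0 = 254.4000 Wh
t = E/P = 254.4000/287 = 0.8864

0.8864 hours


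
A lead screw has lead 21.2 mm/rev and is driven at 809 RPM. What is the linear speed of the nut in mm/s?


v = lead * (RPM/60) = 21.2*809/60 = 285.8467

285.8467 mm/s


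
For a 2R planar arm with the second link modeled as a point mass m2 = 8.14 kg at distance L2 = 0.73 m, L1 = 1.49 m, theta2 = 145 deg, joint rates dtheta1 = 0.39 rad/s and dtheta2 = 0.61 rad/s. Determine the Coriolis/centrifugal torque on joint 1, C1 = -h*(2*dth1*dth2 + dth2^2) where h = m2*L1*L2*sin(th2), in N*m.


h = m2*L1*L2*sin(th2) = 8.14*1.49*0.73*sin(145 deg) = 5.078376
C1 = -h*(2*0.39*0.61 + 0.61^2) = -5.078376*0.8479 = -4.3060

-4.3060 N*m


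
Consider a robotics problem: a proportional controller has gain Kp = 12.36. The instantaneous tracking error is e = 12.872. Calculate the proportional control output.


u_P = Kp * e = 12.36 * 12.872 = 159.0979

159.0979


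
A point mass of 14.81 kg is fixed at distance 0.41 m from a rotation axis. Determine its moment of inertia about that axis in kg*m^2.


I = m*r^2 = 14.81*0.41^2 = 2.4896

2.4896 kg*m^2


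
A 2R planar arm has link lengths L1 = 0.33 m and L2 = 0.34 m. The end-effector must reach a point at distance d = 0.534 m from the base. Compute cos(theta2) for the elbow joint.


cos(th2) = (d^2 - L1^2 - L2^2)/(2*L1*L2) = (0.534^2 - 0.33^2 - 0.34^2)/(2*0.33*0.34) = 0.2703

0.2703


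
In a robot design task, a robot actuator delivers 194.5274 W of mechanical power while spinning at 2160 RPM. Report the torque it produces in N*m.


omega = 2160 * 2*pi/60 = 226.194671 rad/s
tau = P / omega = 194.5274 / 226.194671 = 0.8600

0.8600 N*m


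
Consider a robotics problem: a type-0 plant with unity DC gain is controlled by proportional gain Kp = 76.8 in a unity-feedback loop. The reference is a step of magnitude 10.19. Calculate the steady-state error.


e_ss = R/(1 + Kp) = 10.19/(1 + 76.8) = 10.19/77.8000 = 0.1310

0.1310


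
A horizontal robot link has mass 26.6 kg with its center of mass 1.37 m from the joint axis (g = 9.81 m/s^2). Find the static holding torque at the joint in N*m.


tau = m*g*L = 26.6 * 9.81 * 1.37 = 357.4960

357.4960 N*m


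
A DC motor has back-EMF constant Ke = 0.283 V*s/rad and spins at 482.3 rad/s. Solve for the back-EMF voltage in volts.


V_emf = Ke * omega = 0.283*482.3 = 136.4909

136.4909 V


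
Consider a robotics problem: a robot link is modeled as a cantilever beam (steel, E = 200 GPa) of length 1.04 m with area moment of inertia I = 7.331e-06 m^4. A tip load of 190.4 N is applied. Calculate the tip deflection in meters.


delta = F*L^3/(3*E*I) = 190.4*1.04^3/(3*2.000e+11*7.331e-06)
      = 214.1741056/4398600 = 4.8691e-05

4.8691e-05 m


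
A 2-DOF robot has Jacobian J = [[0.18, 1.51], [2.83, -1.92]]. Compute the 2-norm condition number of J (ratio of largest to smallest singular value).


JJ^T eigenvalues: trace(JJ^T) = 14.0078, det(JJ^T) = det(J)^2 = 21.33423721
s_max^2 = (14.0078 + sqrt(110.88151200))/2 = 12.26891453
s_min^2 = (14.0078 - sqrt(110.88151200))/2 = 1.73888547
kappa = s_max/s_min = sqrt(12.26891453/1.73888547) = 2.6562

2.6562


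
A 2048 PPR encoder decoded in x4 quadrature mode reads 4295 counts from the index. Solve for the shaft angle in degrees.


angle = counts * 360 / (PPR*4) = 4295 * 360 / 8192 = 188.7451

188.7451 degrees


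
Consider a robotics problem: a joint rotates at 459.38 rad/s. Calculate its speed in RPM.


RPM = 459.38 * 60/(2*pi) = 4386.7559

4386.7559 RPM


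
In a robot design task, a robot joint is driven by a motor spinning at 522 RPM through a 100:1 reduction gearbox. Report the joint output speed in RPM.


omega_joint = omega_motor / N = 522 / 100 = 5.2200

5.2200 RPM


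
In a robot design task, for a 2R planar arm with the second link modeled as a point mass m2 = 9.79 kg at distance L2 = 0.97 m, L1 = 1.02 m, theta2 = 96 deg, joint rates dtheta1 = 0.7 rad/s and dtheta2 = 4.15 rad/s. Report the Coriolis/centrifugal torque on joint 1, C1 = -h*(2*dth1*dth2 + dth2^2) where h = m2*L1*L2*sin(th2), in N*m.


h = m2*L1*L2*sin(th2) = 9.79*1.02*0.97*sin(96 deg) = 9.633164
C1 = -h*(2*0.7*4.15 + 4.15^2) = -9.633164*23.0325 = -221.8758

-221.8758 N*m


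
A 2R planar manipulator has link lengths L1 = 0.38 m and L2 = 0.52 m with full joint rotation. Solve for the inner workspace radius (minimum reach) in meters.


r_min = |L1 - L2| = |0.38 - 0.52| = 0.1400

0.1400 m


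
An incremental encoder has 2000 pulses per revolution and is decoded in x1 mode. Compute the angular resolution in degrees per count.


resolution = 360 / (PPR * 1) = 360 / 2000 = 0.1800

0.1800 degrees


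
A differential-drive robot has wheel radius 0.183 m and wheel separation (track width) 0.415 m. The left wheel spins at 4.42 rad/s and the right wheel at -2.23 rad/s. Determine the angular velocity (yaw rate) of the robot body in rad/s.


omega = r*(wR - wL)/L = 0.183*(-2.23 - (4.42))/0.415 = -2.9324

-2.9324 rad/s


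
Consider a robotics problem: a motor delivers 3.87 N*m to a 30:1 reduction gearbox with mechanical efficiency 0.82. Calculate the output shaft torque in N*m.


tau_out = tau_in * N * eta = 3.87 * 30 * 0.82 = 95.2020

95.2020 N*m


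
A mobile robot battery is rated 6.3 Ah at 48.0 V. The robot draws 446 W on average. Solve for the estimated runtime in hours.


E = 6.3*48.0 = 302.4000 Wh
t = E/P = 302.4000/446 = 0.6780

0.6780 hours


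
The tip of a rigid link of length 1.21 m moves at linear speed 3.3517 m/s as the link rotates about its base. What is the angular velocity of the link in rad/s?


omega = v / L = 3.3517 / 1.21 = 2.7700

2.7700 rad/s


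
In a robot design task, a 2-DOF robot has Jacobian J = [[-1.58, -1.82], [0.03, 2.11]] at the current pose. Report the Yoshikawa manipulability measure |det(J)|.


det(J) = -1.58*2.11 - (-1.82)*(0.03) = -3.2792
|det(J)| = 3.2792

3.2792


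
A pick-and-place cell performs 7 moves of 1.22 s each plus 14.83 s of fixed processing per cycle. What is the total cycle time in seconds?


T = 7*1.22 + 14.83 = 23.3700

23.3700 s


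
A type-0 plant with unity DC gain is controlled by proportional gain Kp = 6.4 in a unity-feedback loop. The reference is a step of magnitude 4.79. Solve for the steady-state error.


e_ss = R/(1 + Kp) = 4.79/(1 + 6.4) = 4.79/7.4000 = 0.6473

0.6473


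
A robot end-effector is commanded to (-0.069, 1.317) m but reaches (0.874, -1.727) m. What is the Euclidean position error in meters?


dx = 0.874 - (-0.069) = 0.9430, dy = -1.727 - (1.317) = -3.0440
err = sqrt(0.889249 + 9.265936) = 3.1867

3.1867 m


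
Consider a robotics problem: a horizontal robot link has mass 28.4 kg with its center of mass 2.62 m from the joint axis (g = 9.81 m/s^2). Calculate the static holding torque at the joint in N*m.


tau = m*g*L = 28.4 * 9.81 * 2.62 = 729.9425

729.9425 N*m


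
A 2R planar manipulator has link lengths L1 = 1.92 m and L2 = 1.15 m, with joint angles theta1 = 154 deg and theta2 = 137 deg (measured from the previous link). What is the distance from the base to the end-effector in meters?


x = L1*cos(th1) + L2*cos(th1+th2) = -1.313561
y = L1*sin(th1) + L2*sin(th1+th2) = -0.231945
d = sqrt(x^2 + y^2) = sqrt(1.725443 + 0.053798) = 1.3339

1.3339 m


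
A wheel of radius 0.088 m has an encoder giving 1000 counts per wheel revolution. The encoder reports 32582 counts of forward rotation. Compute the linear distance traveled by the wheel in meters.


revs = 32582/1000 = 32.582000
d = revs * 2*pi*r = 32.582000 * 2*pi*0.088 = 18.0152

18.0152 m


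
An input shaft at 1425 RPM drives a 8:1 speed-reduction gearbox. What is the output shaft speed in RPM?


omega_out = omega_in / N = 1425 / 8 = 178.1250

178.1250 RPM


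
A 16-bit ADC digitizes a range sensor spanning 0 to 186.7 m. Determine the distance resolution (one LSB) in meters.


res = range / 2^n = 186.7/2^16 = 186.7/65536 = 0.0028

0.0028 m


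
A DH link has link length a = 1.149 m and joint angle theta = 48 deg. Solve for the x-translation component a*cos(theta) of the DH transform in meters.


a*cos(theta) = 1.149*cos(48 deg) = 0.7688

0.7688 m


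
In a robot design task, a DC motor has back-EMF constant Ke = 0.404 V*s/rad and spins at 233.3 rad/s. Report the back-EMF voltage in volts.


V_emf = Ke * omega = 0.404*233.3 = 94.2532

94.2532 V


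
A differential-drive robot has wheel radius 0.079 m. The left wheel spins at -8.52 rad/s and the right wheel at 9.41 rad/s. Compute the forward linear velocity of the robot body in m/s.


v = r*(wR + wL)/2 = 0.079*(9.41 + -8.52)/2 = 0.0352

0.0352 m/s


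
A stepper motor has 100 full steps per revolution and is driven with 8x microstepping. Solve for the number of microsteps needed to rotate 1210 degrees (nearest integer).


step_size = 360/(100*8) = 360/800 = 0.450000 deg
n = 1210/(360/800) = 1210*800/360 = 2688.8889 -> 2689

2689 steps


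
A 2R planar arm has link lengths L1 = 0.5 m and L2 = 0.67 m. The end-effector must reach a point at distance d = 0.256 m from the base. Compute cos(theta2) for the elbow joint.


cos(th2) = (d^2 - L1^2 - L2^2)/(2*L1*L2) = (0.256^2 - 0.5^2 - 0.67^2)/(2*0.5*0.67) = -0.9453

-0.9453


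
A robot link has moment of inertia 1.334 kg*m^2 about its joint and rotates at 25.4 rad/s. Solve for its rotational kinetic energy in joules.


KE = (1/2)*I*omega^2 = 0.5*1.334*25.4^2 = 430.3217

430.3217 J


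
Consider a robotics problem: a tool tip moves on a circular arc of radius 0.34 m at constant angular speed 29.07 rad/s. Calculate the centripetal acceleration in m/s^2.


a_c = omega^2 * r = 29.07^2 * 0.34 = 287.3221

287.3221 m/s^2


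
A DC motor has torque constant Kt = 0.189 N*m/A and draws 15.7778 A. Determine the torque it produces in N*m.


tau = Kt * I = 0.189*15.7778 = 2.9820

2.9820 N*m


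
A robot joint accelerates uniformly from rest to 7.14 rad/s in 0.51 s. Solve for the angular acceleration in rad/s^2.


alpha = delta_omega / t = 7.14 / 0.51 = 14.0000

14.0000 rad/s^2


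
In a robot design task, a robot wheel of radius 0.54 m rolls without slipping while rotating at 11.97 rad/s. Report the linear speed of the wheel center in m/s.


v = omega * r = 11.97 * 0.54 = 6.4638

6.4638 m/s


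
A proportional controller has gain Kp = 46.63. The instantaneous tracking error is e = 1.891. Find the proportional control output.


u_P = Kp * e = 46.63 * 1.891 = 88.1773

88.1773


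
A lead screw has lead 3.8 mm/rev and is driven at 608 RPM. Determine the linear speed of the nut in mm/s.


v = lead * (RPM/60) = 3.8*608/60 = 38.5067

38.5067 mm/s


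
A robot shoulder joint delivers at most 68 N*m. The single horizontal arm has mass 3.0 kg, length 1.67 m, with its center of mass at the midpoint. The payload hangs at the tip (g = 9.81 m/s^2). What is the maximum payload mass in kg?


tau_arm = m_arm*g*(L/2) = 3.0*9.81*1.67/2 = 24.5740 N*m
tau_payload = tau_max - tau_arm = 68 - 24.5740 = 43.4260
m_payload = tau_payload / (g*L) = 43.4260 / (9.81*1.67) = 2.6507

2.6507 kg


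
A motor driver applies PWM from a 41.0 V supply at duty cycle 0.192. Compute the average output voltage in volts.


V_avg = V_supply * D = 41.0*0.192 = 7.8720

7.8720 V


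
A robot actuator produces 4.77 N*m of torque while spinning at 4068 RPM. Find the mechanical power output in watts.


omega = 4068 * 2*pi/60 = 425.999964 rad/s
P = tau * omega = 4.77 * 425.999964 = 2032.0198

2032.0198 W


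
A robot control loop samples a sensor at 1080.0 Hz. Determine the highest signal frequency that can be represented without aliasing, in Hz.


f_max = f_s/2 = 1080.0/2 = 540.0000

540.0000 Hz


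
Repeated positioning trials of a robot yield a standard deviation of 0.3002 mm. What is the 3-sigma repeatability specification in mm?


repeatability = 3*sigma = 3*0.3002 = 0.9006

0.9006 mm


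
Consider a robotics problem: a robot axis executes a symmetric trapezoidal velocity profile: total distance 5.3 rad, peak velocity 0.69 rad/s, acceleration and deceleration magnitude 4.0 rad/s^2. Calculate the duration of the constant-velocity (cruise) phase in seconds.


t_acc = v/a = 0.172500 s, d_acc = v^2/(2a) = 0.059512 rad each
d_cruise = 5.3 - 2*0.059512 = 5.180976 rad
t_cruise = d_cruise/v = 5.180976/0.69 = 7.5087

7.5087 s


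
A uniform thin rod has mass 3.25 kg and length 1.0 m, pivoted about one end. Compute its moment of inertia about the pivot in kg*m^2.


I = (1/3)*m*L^2 = (1/3)*3.25*1.0^2 = 1.0833

1.0833 kg*m^2


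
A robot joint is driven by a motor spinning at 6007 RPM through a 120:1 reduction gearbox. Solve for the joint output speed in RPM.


omega_joint = omega_motor / N = 6007 / 120 = 50.0583

50.0583 RPM


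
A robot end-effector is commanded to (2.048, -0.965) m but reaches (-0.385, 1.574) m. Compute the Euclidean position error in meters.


dx = -0.385 - (2.048) = -2.4330, dy = 1.574 - (-0.965) = 2.5390
err = sqrt(5.919489 + 6.446521) = 3.5165

3.5165 m


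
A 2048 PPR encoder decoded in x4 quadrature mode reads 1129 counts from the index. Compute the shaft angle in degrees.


angle = counts * 360 / (PPR*4) = 1129 * 360 / 8192 = 49.6143

49.6143 degrees


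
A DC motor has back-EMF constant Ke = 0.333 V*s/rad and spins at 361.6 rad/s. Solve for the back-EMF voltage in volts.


V_emf = Ke * omega = 0.333*361.6 = 120.4128

120.4128 V


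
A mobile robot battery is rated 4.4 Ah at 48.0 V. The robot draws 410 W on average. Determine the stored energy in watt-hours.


E = capacity * V = 4.4*48.0 = 211.2000

211.2000 Wh


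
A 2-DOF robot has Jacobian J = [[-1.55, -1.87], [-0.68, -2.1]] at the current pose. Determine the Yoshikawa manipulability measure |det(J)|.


det(J) = -1.55*-2.1 - (-1.87)*(-0.68) = 1.9834
|det(J)| = 1.9834

1.9834


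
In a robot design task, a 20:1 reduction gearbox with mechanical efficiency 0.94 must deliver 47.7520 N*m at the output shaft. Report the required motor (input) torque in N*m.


tau_in = tau_out / (N * eta) = 47.7520 / (20 * 0.94) = 2.5400

2.5400 N*m


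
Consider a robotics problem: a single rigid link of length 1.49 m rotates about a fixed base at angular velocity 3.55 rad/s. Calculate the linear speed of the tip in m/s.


v = L*omega = 1.49 * 3.55 = 5.2895

5.2895 m/s


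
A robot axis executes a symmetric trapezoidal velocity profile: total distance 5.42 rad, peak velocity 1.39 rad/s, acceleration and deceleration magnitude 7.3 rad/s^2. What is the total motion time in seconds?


t_acc = v/a = 1.39/7.3 = 0.190411 s
d_acc = v^2/(2a) = 0.132336 rad (each ramp)
d_cruise = 5.42 - 2*0.132336 = 5.155328 rad
t_cruise = 5.155328/1.39 = 3.708869 s
t_total = 2*0.190411 + 3.708869 = 4.0897

4.0897 s


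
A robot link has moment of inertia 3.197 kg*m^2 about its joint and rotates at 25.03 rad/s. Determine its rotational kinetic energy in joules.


KE = (1/2)*I*omega^2 = 0.5*3.197*25.03^2 = 1001.4617

1001.4617 J


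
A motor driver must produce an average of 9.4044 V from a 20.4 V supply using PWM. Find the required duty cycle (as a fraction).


D = V_avg/V_supply = 9.4044/20.4 = 0.4610

0.4610


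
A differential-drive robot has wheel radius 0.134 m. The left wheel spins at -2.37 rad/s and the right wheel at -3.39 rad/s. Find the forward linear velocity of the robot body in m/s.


v = r*(wR + wL)/2 = 0.134*(-3.39 + -2.37)/2 = -0.3859

-0.3859 m/s


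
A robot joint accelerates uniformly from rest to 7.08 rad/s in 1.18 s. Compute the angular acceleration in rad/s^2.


alpha = delta_omega / t = 7.08 / 1.18 = 6.0000

6.0000 rad/s^2


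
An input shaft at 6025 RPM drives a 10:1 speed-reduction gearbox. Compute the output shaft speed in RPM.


omega_out = omega_in / N = 6025 / 10 = 602.5000

602.5000 RPM


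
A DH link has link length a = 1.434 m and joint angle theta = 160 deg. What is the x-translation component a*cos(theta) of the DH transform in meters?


a*cos(theta) = 1.434*cos(160 deg) = -1.3475

-1.3475 m


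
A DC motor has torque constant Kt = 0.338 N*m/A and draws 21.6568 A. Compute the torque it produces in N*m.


tau = Kt * I = 0.338*21.6568 = 7.3200

7.3200 N*m


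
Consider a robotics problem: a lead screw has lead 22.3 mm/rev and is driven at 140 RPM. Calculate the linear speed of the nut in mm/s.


v = lead * (RPM/60) = 22.3*140/60 = 52.0333

52.0333 mm/s


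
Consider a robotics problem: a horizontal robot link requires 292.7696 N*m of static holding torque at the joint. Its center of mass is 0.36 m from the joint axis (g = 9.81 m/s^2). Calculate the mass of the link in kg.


m = tau / (g*L) = 292.7696 / (9.81 * 0.36) = 82.9000

82.9000 kg


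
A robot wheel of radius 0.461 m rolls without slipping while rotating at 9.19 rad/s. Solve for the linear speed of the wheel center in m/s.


v = omega * r = 9.19 * 0.461 = 4.2366

4.2366 m/s


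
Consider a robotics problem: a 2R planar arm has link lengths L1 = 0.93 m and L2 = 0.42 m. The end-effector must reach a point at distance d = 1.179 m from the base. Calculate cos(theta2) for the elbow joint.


cos(th2) = (d^2 - L1^2 - L2^2)/(2*L1*L2) = (1.179^2 - 0.93^2 - 0.42^2)/(2*0.93*0.42) = 0.4464

0.4464


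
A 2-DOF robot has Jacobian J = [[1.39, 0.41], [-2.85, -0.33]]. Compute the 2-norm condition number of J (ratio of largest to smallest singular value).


JJ^T eigenvalues: trace(JJ^T) = 10.3316, det(JJ^T) = det(J)^2 = 0.50381604
s_max^2 = (10.3316 + sqrt(104.72669440))/2 = 10.28260306
s_min^2 = (10.3316 - sqrt(104.72669440))/2 = 0.04899694
kappa = s_max/s_min = sqrt(10.28260306/0.04899694) = 14.4866

14.4866


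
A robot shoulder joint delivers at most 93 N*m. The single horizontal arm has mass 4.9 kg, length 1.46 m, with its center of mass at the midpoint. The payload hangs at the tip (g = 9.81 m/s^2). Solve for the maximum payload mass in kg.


tau_arm = m_arm*g*(L/2) = 4.9*9.81*1.46/2 = 35.0904 N*m
tau_payload = tau_max - tau_arm = 93 - 35.0904 = 57.9096
m_payload = tau_payload / (g*L) = 57.9096 / (9.81*1.46) = 4.0432

4.0432 kg


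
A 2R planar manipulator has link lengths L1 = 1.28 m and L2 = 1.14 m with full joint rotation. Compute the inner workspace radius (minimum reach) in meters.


r_min = |L1 - L2| = |1.28 - 1.14| = 0.1400

0.1400 m


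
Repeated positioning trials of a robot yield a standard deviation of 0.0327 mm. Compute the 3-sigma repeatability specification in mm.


repeatability = 3*sigma = 3*0.0327 = 0.0981

0.0981 mm


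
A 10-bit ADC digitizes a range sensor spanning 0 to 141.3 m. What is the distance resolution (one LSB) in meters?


res = range / 2^n = 141.3/2^10 = 141.3/1024 = 0.1380

0.1380 m


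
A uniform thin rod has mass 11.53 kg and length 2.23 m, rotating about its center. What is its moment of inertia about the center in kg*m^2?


I = (1/12)*m*L^2 = (1/12)*11.53*2.23^2 = 4.7781

4.7781 kg*m^2


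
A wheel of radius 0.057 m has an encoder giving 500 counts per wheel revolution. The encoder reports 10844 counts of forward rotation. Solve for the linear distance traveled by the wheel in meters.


revs = 10844/500 = 21.688000
d = revs * 2*pi*r = 21.688000 * 2*pi*0.057 = 7.7674

7.7674 m


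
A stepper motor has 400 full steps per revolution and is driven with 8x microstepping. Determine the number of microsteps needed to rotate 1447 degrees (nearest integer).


step_size = 360/(400*8) = 360/3200 = 0.112500 deg
n = 1447/(360/3200) = 1447*3200/360 = 12862.2222 -> 12862

12862 steps


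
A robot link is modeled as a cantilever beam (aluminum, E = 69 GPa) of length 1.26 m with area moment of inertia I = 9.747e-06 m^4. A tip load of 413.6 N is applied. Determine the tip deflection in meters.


delta = F*L^3/(3*E*I) = 413.6*1.26^3/(3*6.900e+10*9.747e-06)
      = 827.3555136/2017629 = 4.1006e-04

4.1006e-04 m


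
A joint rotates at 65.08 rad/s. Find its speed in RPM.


RPM = 65.08 * 60/(2*pi) = 621.4682

621.4682 RPM


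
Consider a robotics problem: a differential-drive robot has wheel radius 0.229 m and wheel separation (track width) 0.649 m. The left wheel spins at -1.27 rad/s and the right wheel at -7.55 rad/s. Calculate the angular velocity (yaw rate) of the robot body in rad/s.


omega = r*(wR - wL)/L = 0.229*(-7.55 - (-1.27))/0.649 = -2.2159

-2.2159 rad/s


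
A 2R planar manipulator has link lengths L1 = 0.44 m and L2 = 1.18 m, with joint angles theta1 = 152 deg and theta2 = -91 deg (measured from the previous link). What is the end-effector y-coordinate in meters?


y = L1*sin(th1) + L2*sin(th1+th2) = 0.44*sin(152 deg) + 1.18*sin(61 deg) = 1.2386

1.2386 m


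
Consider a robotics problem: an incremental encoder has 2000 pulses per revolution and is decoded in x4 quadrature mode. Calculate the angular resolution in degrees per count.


resolution = 360 / (PPR * 4) = 360 / 8000 = 0.0450

0.0450 degrees


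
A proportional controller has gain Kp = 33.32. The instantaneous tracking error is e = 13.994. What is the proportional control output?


u_P = Kp * e = 33.32 * 13.994 = 466.2801

466.2801


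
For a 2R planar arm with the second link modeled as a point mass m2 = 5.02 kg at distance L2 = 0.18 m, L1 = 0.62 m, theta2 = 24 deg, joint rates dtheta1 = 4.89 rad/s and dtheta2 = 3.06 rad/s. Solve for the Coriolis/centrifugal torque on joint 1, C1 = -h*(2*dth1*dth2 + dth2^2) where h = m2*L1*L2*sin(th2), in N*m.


h = m2*L1*L2*sin(th2) = 5.02*0.62*0.18*sin(24 deg) = 0.227867
C1 = -h*(2*4.89*3.06 + 3.06^2) = -0.227867*39.2904 = -8.9530

-8.9530 N*m


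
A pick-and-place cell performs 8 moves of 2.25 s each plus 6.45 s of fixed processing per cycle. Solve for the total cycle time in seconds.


T = 8*2.25 + 6.45 = 24.4500

24.4500 s


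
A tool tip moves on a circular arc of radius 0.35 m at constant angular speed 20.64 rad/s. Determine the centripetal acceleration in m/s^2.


a_c = omega^2 * r = 20.64^2 * 0.35 = 149.1034

149.1034 m/s^2


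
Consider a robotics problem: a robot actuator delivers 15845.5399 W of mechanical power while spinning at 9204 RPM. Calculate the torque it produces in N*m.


omega = 9204 * 2*pi/60 = 963.840626 rad/s
tau = P / omega = 15845.5399 / 963.840626 = 16.4400

16.4400 N*m
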